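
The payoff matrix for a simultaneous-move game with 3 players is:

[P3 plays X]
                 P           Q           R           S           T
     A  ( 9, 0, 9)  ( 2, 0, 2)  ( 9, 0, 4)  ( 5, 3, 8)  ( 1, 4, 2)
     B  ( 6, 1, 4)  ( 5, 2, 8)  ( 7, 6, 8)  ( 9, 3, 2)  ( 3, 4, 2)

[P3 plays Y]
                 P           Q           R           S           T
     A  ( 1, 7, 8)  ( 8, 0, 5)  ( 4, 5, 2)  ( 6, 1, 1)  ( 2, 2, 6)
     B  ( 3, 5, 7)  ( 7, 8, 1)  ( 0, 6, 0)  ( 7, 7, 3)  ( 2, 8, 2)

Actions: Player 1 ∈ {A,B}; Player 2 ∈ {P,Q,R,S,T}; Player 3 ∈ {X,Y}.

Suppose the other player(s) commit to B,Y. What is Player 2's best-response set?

u_2(P vs B,Y) = 5
u_2(Q vs B,Y) = 8
u_2(R vs B,Y) = 6
u_2(S vs B,Y) = 7
u_2(T vs B,Y) = 8
max payoff 8 at {Q,T}

P2 best: {Q,T}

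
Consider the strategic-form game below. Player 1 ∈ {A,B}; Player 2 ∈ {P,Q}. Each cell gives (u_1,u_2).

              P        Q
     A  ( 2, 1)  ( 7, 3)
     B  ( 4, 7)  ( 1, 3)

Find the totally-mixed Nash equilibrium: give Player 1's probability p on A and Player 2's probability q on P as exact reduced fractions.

p=2/3, q=3/4

P1 indiff ⇒ q·2+(1-q)·7 = q·4+(1-q)·1 ⇒ q(-2) = (1-q)(-6) ⇒ q = 3/4
P2 indiff ⇒ p·1+(1-p)·7 = p·3+(1-p)·3 ⇒ p(-2) = (1-p)(-4) ⇒ p = 2/3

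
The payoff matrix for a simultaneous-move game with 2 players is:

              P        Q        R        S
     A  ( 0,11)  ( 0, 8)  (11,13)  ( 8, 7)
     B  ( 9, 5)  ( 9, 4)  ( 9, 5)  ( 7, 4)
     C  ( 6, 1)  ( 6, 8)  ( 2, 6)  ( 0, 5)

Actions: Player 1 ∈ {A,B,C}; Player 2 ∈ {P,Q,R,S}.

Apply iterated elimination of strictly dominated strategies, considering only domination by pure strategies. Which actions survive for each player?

P1 drop C (B beats it: P:9>6 Q:9>6 R:9>2 S:7>0)
P2 drop Q (P beats it: A:11>8 B:5>4)
P2 drop S (P beats it: A:11>7 B:5>4)
P1→{A,B} P2→{P,R}

Remaining: P1:{A,B} P2:{P,R}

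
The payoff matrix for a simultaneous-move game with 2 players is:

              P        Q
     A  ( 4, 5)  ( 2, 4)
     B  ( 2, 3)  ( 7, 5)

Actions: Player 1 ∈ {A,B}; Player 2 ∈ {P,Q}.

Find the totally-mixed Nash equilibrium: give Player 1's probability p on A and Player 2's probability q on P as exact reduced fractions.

P1 indiff ⇒ q·4+(1-q)·2 = q·2+(1-q)·7 ⇒ q(2) = (1-q)(5) ⇒ q = 5/7
P2 indiff ⇒ p·5+(1-p)·3 = p·4+(1-p)·5 ⇒ p(1) = (1-p)(2) ⇒ p = 2/3

P1 mixes 2/3 on A; P2 mixes 5/7 on P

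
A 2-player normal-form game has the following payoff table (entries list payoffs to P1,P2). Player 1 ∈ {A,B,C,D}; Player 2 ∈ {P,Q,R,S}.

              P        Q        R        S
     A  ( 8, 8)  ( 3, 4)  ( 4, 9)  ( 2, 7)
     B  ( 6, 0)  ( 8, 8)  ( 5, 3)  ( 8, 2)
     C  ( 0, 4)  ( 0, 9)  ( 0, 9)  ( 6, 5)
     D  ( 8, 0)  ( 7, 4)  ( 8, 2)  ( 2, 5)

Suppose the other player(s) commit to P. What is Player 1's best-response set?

argmax u_1 = {A,D}

u_1(A vs P) = 8
u_1(B vs P) = 6
u_1(C vs P) = 0
u_1(D vs P) = 8
max payoff 8 at {A,D}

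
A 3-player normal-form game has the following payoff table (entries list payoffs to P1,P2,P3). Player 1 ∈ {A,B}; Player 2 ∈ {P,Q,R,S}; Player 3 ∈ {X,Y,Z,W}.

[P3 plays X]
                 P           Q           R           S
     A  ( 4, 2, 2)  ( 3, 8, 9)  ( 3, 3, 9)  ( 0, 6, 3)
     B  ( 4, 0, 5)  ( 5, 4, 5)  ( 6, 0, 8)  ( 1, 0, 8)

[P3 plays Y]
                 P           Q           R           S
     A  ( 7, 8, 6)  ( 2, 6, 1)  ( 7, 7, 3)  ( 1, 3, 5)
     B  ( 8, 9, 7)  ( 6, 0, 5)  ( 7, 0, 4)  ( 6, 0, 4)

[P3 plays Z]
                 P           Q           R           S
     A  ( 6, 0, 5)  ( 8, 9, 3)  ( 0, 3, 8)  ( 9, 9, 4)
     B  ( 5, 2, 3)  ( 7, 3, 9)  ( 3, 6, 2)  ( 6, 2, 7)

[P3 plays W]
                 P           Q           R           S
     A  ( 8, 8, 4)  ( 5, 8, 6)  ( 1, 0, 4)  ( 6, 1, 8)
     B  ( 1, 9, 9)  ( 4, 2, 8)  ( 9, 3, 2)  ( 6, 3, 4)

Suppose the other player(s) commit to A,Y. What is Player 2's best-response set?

argmax u_2 = {P}

u_2(P vs A,Y) = 8
u_2(Q vs A,Y) = 6
u_2(R vs A,Y) = 7
u_2(S vs A,Y) = 3
max payoff 8 at {P}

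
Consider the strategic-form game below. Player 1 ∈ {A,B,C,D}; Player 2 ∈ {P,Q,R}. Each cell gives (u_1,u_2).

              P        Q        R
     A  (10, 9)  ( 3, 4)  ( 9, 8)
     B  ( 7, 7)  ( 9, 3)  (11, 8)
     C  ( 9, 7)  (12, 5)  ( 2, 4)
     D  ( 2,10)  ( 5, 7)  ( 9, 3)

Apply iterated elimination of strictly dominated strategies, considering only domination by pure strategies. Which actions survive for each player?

IESDS → P1:{A,B} P2:{P,R}

P1 drop D (B beats it: P:7>2 Q:9>5 R:11>9)
P2 drop Q (P beats it: A:9>4 B:7>3 C:7>5)
P1 drop C (A beats it: P:10>9 R:9>2)
P1→{A,B} P2→{P,R}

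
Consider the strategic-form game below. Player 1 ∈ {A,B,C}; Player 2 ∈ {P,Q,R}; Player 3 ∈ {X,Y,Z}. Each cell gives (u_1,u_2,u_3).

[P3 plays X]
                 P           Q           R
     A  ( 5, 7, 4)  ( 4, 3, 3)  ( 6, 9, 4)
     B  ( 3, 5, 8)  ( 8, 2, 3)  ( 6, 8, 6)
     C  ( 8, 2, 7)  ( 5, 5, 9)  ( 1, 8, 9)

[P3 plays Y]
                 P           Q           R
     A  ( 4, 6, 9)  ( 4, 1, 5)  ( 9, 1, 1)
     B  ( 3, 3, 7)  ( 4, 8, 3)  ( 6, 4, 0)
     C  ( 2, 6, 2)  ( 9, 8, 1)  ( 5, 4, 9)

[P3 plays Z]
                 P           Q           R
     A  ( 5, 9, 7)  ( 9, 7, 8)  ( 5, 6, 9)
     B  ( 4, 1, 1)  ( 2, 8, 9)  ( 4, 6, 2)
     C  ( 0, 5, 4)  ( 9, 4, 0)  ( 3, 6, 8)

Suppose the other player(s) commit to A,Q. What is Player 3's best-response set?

argmax u_3 = {Z}

u_3(X vs A,Q) = 3
u_3(Y vs A,Q) = 5
u_3(Z vs A,Q) = 8
max payoff 8 at {Z}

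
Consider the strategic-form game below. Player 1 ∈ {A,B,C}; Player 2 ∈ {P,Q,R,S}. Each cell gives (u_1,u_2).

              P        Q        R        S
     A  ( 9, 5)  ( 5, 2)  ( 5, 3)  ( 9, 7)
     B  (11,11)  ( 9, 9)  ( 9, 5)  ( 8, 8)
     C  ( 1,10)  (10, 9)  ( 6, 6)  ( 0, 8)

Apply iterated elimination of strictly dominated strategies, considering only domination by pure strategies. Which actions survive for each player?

P2 drop Q (P beats it: A:5>2 B:11>9 C:10>9)
P1 drop C (B beats it: P:11>1 R:9>6 S:8>0)
P2 drop R (P beats it: A:5>3 B:11>5)
P1→{A,B} P2→{P,S}

Remaining: P1:{A,B} P2:{P,S}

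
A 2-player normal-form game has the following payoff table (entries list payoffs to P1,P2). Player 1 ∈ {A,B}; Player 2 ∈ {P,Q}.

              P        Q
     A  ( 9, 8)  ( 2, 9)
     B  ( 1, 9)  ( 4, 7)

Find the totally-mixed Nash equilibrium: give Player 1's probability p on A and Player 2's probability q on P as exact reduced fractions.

P1 indiff ⇒ q·9+(1-q)·2 = q·1+(1-q)·4 ⇒ q(8) = (1-q)(2) ⇒ q = 1/5
P2 indiff ⇒ p·8+(1-p)·9 = p·9+(1-p)·7 ⇒ p(-1) = (1-p)(-2) ⇒ p = 2/3

(p,q) = (2/3, 1/5)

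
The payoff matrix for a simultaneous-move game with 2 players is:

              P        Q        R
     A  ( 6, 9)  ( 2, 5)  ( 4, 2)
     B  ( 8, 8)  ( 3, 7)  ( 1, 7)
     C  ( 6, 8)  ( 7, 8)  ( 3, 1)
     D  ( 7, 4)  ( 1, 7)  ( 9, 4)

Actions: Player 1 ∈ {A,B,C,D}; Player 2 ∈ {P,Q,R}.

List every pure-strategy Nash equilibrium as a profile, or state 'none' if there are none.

(A,P): not NE [P1→B gives 8>6]
(A,Q): not NE [P1→C gives 7>2; P2→P gives 9>5]
(A,R): not NE [P1→D gives 9>4; P2→P gives 9>2]
(B,P): NE
(B,Q): not NE [P1→C gives 7>3; P2→P gives 8>7]
(B,R): not NE [P1→D gives 9>1; P2→P gives 8>7]
(C,P): not NE [P1→B gives 8>6]
(C,Q): NE
(C,R): not NE [P1→D gives 9>3; P2→Q gives 8>1]
(D,P): not NE [P1→B gives 8>7; P2→Q gives 7>4]
(D,Q): not NE [P1→C gives 7>1]
(D,R): not NE [P2→Q gives 7>4]

Nash profiles: (B,P), (C,Q)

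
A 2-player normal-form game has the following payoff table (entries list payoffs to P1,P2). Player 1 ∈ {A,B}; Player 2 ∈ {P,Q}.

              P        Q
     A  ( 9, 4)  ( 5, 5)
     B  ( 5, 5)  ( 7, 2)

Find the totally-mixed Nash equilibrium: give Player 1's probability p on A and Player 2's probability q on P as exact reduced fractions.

P1 indiff ⇒ q·9+(1-q)·5 = q·5+(1-q)·7 ⇒ q(4) = (1-q)(2) ⇒ q = 1/3
P2 indiff ⇒ p·4+(1-p)·5 = p·5+(1-p)·2 ⇒ p(-1) = (1-p)(-3) ⇒ p = 3/4

p=3/4, q=1/3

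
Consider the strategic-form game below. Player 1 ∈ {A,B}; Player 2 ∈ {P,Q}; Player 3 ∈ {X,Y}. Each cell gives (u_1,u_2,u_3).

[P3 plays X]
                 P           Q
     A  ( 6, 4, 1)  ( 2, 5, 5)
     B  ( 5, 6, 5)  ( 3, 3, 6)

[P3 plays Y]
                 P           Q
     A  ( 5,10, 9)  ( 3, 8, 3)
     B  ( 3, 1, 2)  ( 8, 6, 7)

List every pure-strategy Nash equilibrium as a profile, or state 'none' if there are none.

(A,P,X): not NE [P2→Q gives 5>4; P3→Y gives 9>1]
(A,P,Y): NE
(A,Q,X): not NE [P1→B gives 3>2]
(A,Q,Y): not NE [P1→B gives 8>3; P2→P gives 10>8; P3→X gives 5>3]
(B,P,X): not NE [P1→A gives 6>5]
(B,P,Y): not NE [P1→A gives 5>3; P2→Q gives 6>1; P3→X gives 5>2]
(B,Q,X): not NE [P2→P gives 6>3; P3→Y gives 7>6]
(B,Q,Y): NE

NE set: (A,P,Y), (B,Q,Y)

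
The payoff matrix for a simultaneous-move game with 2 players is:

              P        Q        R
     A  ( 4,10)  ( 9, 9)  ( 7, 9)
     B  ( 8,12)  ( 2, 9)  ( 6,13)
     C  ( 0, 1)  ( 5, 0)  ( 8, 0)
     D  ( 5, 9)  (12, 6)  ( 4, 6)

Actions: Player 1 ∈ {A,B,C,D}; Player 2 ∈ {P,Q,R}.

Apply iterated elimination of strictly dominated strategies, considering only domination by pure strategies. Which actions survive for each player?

Survivors P1:{A,B,C} P2:{P,R}

P2 drop Q (P beats it: A:10>9 B:12>9 C:1>0 D:9>6)
P1 drop D (B beats it: P:8>5 R:6>4)
P1→{A,B,C} P2→{P,R}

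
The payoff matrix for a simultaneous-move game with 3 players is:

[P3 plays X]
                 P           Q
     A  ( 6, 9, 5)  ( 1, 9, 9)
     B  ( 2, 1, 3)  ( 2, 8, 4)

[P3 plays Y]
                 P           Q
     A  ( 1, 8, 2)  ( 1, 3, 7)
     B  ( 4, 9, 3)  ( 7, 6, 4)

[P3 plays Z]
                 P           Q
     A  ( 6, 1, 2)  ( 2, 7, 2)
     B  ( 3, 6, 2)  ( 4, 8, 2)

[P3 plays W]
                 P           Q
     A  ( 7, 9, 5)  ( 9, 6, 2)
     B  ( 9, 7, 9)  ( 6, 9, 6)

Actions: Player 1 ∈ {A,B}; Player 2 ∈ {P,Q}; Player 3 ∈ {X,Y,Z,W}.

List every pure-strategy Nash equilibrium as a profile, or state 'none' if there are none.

Nash profiles: (A,P,X)

(A,P,X): NE
(A,P,Y): not NE [P1→B gives 4>1; P3→W gives 5>2]
(A,P,Z): not NE [P2→Q gives 7>1; P3→W gives 5>2]
(A,P,W): not NE [P1→B gives 9>7]
(A,Q,X): not NE [P1→B gives 2>1]
(A,Q,Y): not NE [P1→B gives 7>1; P2→P gives 8>3; P3→X gives 9>7]
(A,Q,Z): not NE [P1→B gives 4>2; P3→X gives 9>2]
(A,Q,W): not NE [P2→P gives 9>6; P3→X gives 9>2]
(B,P,X): not NE [P1→A gives 6>2; P2→Q gives 8>1; P3→W gives 9>3]
(B,P,Y): not NE [P3→W gives 9>3]
(B,P,Z): not NE [P1→A gives 6>3; P2→Q gives 8>6; P3→W gives 9>2]
(B,P,W): not NE [P2→Q gives 9>7]
(B,Q,X): not NE [P3→W gives 6>4]
(B,Q,Y): not NE [P2→P gives 9>6; P3→W gives 6>4]
(B,Q,Z): not NE [P3→W gives 6>2]
(B,Q,W): not NE [P1→A gives 9>6]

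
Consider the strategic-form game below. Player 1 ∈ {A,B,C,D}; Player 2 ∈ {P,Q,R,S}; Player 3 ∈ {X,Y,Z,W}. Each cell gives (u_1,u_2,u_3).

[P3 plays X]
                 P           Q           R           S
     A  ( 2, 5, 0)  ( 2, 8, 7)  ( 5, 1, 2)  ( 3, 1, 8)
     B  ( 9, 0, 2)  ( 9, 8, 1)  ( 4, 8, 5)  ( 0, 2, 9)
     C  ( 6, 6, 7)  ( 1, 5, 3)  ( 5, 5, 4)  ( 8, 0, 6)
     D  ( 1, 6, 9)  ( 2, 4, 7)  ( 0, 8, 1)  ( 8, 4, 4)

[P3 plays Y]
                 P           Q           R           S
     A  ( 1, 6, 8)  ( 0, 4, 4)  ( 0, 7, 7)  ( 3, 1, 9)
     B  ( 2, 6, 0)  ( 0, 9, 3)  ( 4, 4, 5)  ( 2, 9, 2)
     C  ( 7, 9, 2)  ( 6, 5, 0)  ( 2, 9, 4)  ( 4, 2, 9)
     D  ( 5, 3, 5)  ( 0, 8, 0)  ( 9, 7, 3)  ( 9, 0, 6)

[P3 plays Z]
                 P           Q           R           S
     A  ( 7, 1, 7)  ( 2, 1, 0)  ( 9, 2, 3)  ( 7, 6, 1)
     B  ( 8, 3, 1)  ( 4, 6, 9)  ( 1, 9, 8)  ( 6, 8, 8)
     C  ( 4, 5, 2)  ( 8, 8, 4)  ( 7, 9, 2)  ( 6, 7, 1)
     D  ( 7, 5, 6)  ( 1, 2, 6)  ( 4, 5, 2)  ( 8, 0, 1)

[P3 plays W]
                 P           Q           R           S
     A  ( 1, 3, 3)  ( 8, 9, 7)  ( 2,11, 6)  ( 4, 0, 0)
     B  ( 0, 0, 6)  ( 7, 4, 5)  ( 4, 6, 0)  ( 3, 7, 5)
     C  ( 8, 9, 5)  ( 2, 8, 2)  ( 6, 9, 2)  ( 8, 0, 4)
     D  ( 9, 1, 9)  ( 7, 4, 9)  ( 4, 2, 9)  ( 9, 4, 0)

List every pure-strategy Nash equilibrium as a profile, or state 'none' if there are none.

(A,P,X): not NE [P1→B gives 9>2; P2→Q gives 8>5; P3→Y gives 8>0]
(A,P,Y): not NE [P1→C gives 7>1; P2→R gives 7>6]
(A,P,Z): not NE [P1→B gives 8>7; P2→S gives 6>1; P3→Y gives 8>7]
(A,P,W): not NE [P1→D gives 9>1; P2→R gives 11>3; P3→Y gives 8>3]
(A,Q,X): not NE [P1→B gives 9>2]
(A,Q,Y): not NE [P1→C gives 6>0; P2→R gives 7>4; P3→W gives 7>4]
(A,Q,Z): not NE [P1→C gives 8>2; P2→S gives 6>1; P3→W gives 7>0]
(A,Q,W): not NE [P2→R gives 11>9]
(A,R,X): not NE [P2→Q gives 8>1; P3→Y gives 7>2]
(A,R,Y): not NE [P1→D gives 9>0]
(A,R,Z): not NE [P2→S gives 6>2; P3→Y gives 7>3]
(A,R,W): not NE [P1→C gives 6>2; P3→Y gives 7>6]
(A,S,X): not NE [P1→D gives 8>3; P2→Q gives 8>1; P3→Y gives 9>8]
(A,S,Y): not NE [P1→D gives 9>3; P2→R gives 7>1]
(A,S,Z): not NE [P1→D gives 8>7; P3→Y gives 9>1]
(A,S,W): not NE [P1→D gives 9>4; P2→R gives 11>0; P3→Y gives 9>0]
(B,P,X): not NE [P2→R gives 8>0; P3→W gives 6>2]
(B,P,Y): not NE [P1→C gives 7>2; P2→S gives 9>6; P3→W gives 6>0]
(B,P,Z): not NE [P2→R gives 9>3; P3→W gives 6>1]
(B,P,W): not NE [P1→D gives 9>0; P2→S gives 7>0]
(B,Q,X): not NE [P3→Z gives 9>1]
(B,Q,Y): not NE [P1→C gives 6>0; P3→Z gives 9>3]
(B,Q,Z): not NE [P1→C gives 8>4; P2→R gives 9>6]
(B,Q,W): not NE [P1→A gives 8>7; P2→S gives 7>4; P3→Z gives 9>5]
(B,R,X): not NE [P1→C gives 5>4; P3→Z gives 8>5]
(B,R,Y): not NE [P1→D gives 9>4; P2→S gives 9>4; P3→Z gives 8>5]
(B,R,Z): not NE [P1→A gives 9>1]
(B,R,W): not NE [P1→C gives 6>4; P2→S gives 7>6; P3→Z gives 8>0]
(B,S,X): not NE [P1→D gives 8>0; P2→R gives 8>2]
(B,S,Y): not NE [P1→D gives 9>2; P3→X gives 9>2]
(B,S,Z): not NE [P1→D gives 8>6; P2→R gives 9>8; P3→X gives 9>8]
(B,S,W): not NE [P1→D gives 9>3; P3→X gives 9>5]
(C,P,X): not NE [P1→B gives 9>6]
(C,P,Y): not NE [P3→X gives 7>2]
(C,P,Z): not NE [P1→B gives 8>4; P2→R gives 9>5; P3→X gives 7>2]
(C,P,W): not NE [P1→D gives 9>8; P3→X gives 7>5]
(C,Q,X): not NE [P1→B gives 9>1; P2→P gives 6>5; P3→Z gives 4>3]
(C,Q,Y): not NE [P2→R gives 9>5; P3→Z gives 4>0]
(C,Q,Z): not NE [P2→R gives 9>8]
(C,Q,W): not NE [P1→A gives 8>2; P2→R gives 9>8; P3→Z gives 4>2]
(C,R,X): not NE [P2→P gives 6>5]
(C,R,Y): not NE [P1→D gives 9>2]
(C,R,Z): not NE [P1→A gives 9>7; P3→Y gives 4>2]
(C,R,W): not NE [P3→Y gives 4>2]
(C,S,X): not NE [P2→P gives 6>0; P3→Y gives 9>6]
(C,S,Y): not NE [P1→D gives 9>4; P2→R gives 9>2]
(C,S,Z): not NE [P1→D gives 8>6; P2→R gives 9>7; P3→Y gives 9>1]
(C,S,W): not NE [P1→D gives 9>8; P2→R gives 9>0; P3→Y gives 9>4]
(D,P,X): not NE [P1→B gives 9>1; P2→R gives 8>6]
(D,P,Y): not NE [P1→C gives 7>5; P2→Q gives 8>3; P3→W gives 9>5]
(D,P,Z): not NE [P1→B gives 8>7; P3→W gives 9>6]
(D,P,W): not NE [P2→S gives 4>1]
(D,Q,X): not NE [P1→B gives 9>2; P2→R gives 8>4; P3→W gives 9>7]
(D,Q,Y): not NE [P1→C gives 6>0; P3→W gives 9>0]
(D,Q,Z): not NE [P1→C gives 8>1; P2→R gives 5>2; P3→W gives 9>6]
(D,Q,W): not NE [P1→A gives 8>7]
(D,R,X): not NE [P1→C gives 5>0; P3→W gives 9>1]
(D,R,Y): not NE [P2→Q gives 8>7; P3→W gives 9>3]
(D,R,Z): not NE [P1→A gives 9>4; P3→W gives 9>2]
(D,R,W): not NE [P1→C gives 6>4; P2→S gives 4>2]
(D,S,X): not NE [P2→R gives 8>4; P3→Y gives 6>4]
(D,S,Y): not NE [P2→Q gives 8>0]
(D,S,Z): not NE [P2→R gives 5>0; P3→Y gives 6>1]
(D,S,W): not NE [P3→Y gives 6>0]

Equilibria: none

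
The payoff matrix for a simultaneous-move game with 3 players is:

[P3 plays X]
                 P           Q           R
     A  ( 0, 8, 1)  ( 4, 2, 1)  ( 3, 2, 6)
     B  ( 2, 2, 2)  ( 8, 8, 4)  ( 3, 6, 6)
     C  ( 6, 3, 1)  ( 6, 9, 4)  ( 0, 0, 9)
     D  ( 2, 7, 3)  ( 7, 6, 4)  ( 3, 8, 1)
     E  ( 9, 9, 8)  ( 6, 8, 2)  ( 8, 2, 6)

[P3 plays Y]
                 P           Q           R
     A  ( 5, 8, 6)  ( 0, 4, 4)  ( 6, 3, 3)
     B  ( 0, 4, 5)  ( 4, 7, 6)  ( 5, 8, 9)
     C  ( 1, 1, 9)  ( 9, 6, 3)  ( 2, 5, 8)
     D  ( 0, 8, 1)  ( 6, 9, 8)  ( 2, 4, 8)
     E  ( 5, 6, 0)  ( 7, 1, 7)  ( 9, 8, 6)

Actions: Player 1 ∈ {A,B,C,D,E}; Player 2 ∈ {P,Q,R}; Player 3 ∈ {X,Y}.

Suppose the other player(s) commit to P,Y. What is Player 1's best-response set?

u_1(A vs P,Y) = 5
u_1(B vs P,Y) = 0
u_1(C vs P,Y) = 1
u_1(D vs P,Y) = 0
u_1(E vs P,Y) = 5
max payoff 5 at {A,E}

P1 best: {A,E}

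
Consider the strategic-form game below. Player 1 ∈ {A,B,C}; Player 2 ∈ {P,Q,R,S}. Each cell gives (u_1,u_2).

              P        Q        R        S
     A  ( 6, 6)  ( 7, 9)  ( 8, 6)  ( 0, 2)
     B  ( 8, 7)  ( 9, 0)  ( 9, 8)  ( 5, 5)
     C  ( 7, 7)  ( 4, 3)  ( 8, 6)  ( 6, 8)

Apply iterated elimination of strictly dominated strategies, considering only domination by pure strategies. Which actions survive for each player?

Survivors P1:{B,C} P2:{P,R,S}

P1 drop A (B beats it: P:8>6 Q:9>7 R:9>8 S:5>0)
P2 drop Q (P beats it: B:7>0 C:7>3)
P1→{B,C} P2→{P,R,S}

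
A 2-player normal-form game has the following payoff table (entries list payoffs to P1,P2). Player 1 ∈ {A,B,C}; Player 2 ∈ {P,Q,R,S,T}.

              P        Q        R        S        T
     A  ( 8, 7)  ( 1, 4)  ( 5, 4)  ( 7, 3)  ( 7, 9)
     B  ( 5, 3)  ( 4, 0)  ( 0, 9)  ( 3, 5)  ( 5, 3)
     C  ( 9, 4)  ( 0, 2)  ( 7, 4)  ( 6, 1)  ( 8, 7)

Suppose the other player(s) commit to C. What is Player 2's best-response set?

P2 best: {T}

u_2(P vs C) = 4
u_2(Q vs C) = 2
u_2(R vs C) = 4
u_2(S vs C) = 1
u_2(T vs C) = 7
max payoff 7 at {T}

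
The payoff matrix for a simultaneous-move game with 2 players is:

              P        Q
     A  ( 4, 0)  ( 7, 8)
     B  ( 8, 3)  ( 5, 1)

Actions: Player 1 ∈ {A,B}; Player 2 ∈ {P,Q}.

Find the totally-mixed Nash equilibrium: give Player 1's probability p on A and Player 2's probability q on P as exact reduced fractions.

P1 indiff ⇒ q·4+(1-q)·7 = q·8+(1-q)·5 ⇒ q(-4) = (1-q)(-2) ⇒ q = 1/3
P2 indiff ⇒ p·0+(1-p)·3 = p·8+(1-p)·1 ⇒ p(-8) = (1-p)(-2) ⇒ p = 1/5

(p,q) = (1/5, 1/3)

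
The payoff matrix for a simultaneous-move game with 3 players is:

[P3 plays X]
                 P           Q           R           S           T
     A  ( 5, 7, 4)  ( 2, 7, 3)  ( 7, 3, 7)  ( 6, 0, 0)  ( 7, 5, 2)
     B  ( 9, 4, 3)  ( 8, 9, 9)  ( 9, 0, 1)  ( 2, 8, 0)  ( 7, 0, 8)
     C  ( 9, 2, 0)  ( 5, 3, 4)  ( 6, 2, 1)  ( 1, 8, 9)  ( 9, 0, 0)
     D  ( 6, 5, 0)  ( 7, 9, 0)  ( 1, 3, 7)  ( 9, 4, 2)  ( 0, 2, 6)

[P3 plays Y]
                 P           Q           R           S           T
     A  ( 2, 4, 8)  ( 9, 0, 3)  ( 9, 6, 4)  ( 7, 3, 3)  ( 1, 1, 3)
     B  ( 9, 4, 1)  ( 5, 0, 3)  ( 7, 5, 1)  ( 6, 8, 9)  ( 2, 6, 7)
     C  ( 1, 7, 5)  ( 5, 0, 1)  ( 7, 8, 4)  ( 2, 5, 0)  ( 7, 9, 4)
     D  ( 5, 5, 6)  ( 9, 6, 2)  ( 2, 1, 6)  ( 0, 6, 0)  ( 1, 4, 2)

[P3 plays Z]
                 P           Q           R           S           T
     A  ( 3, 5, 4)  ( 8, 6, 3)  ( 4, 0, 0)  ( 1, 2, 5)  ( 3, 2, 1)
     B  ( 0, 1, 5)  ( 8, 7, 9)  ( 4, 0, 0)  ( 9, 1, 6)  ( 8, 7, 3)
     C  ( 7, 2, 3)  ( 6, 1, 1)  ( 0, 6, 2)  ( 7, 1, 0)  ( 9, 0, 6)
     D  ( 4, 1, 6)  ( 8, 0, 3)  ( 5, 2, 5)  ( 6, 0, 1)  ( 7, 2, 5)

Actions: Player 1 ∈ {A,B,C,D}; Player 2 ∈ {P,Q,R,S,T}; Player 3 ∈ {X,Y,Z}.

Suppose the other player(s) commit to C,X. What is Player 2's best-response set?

argmax u_2 = {S}

u_2(P vs C,X) = 2
u_2(Q vs C,X) = 3
u_2(R vs C,X) = 2
u_2(S vs C,X) = 8
u_2(T vs C,X) = 0
max payoff 8 at {S}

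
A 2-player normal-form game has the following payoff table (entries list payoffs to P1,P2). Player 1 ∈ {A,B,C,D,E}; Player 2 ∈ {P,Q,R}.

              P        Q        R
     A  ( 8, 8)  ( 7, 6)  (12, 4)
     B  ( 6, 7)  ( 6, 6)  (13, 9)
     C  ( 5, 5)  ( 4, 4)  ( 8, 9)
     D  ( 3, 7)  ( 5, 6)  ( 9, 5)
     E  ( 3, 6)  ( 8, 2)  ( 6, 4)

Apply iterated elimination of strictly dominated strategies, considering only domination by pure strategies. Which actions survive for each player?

P1 drop C (A beats it: P:8>5 Q:7>4 R:12>8)
P1 drop D (A beats it: P:8>3 Q:7>5 R:12>9)
P2 drop Q (P beats it: A:8>6 B:7>6 E:6>2)
P1 drop E (A beats it: P:8>3 R:12>6)
P1→{A,B} P2→{P,R}

Remaining: P1:{A,B} P2:{P,R}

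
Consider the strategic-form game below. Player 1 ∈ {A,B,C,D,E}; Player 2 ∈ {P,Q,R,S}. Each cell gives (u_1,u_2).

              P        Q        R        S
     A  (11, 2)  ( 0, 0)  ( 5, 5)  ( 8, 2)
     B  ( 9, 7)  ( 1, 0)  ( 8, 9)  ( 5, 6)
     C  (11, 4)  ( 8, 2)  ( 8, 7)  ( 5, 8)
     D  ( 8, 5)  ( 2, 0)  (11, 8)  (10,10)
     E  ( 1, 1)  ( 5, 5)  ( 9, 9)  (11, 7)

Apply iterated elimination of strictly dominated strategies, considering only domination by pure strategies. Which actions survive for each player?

IESDS → P1:{D,E} P2:{R,S}

P2 drop P (R beats it: A:5>2 B:9>7 C:7>4 D:8>5 E:9>1)
P1 drop A (D beats it: Q:2>0 R:11>5 S:10>8)
P1 drop B (D beats it: Q:2>1 R:11>8 S:10>5)
P2 drop Q (R beats it: C:7>2 D:8>0 E:9>5)
P1 drop C (D beats it: R:11>8 S:10>5)
P1→{D,E} P2→{R,S}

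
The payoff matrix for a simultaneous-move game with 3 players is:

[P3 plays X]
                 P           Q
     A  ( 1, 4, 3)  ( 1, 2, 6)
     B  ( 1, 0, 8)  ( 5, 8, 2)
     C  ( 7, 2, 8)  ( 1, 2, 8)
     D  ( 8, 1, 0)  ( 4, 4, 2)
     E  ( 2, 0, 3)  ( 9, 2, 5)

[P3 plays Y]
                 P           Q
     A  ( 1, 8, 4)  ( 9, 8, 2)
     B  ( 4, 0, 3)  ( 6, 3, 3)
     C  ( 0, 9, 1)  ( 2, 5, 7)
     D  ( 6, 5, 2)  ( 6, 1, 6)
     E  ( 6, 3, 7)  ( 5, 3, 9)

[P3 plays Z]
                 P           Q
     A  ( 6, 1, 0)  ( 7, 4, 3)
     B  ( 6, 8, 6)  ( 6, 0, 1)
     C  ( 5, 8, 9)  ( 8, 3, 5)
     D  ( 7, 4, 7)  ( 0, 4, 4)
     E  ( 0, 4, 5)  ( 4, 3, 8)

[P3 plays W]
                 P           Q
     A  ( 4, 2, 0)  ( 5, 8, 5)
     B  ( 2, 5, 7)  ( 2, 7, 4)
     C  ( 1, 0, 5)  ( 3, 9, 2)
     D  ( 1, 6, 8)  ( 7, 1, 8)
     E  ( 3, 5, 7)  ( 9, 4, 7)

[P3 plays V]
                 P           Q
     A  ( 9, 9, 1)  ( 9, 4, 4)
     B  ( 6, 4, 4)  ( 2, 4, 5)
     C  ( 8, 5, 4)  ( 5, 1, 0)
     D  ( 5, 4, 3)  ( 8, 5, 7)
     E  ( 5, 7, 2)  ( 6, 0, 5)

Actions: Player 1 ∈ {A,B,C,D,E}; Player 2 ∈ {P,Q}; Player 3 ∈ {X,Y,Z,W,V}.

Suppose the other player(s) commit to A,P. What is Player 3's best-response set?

u_3(X vs A,P) = 3
u_3(Y vs A,P) = 4
u_3(Z vs A,P) = 0
u_3(W vs A,P) = 0
u_3(V vs A,P) = 1
max payoff 4 at {Y}

BR_3 = {Y}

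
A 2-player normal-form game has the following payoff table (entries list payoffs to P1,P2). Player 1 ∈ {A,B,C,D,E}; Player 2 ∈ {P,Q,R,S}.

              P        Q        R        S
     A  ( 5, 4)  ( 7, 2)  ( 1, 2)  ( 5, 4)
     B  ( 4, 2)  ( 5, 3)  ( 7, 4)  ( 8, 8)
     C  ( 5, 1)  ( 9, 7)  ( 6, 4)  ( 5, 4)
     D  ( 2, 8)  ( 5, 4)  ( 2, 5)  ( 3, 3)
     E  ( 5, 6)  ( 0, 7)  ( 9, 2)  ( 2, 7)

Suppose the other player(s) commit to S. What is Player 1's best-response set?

P1 best: {B}

u_1(A vs S) = 5
u_1(B vs S) = 8
u_1(C vs S) = 5
u_1(D vs S) = 3
u_1(E vs S) = 2
max payoff 8 at {B}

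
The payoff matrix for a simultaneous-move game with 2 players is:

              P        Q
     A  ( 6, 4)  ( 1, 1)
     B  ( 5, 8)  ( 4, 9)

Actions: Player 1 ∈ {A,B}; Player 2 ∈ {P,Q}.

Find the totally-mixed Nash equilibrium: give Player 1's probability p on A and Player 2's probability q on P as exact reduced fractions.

P1 mixes 1/4 on A; P2 mixes 3/4 on P

P1 indiff ⇒ q·6+(1-q)·1 = q·5+(1-q)·4 ⇒ q(1) = (1-q)(3) ⇒ q = 3/4
P2 indiff ⇒ p·4+(1-p)·8 = p·1+(1-p)·9 ⇒ p(3) = (1-p)(1) ⇒ p = 1/4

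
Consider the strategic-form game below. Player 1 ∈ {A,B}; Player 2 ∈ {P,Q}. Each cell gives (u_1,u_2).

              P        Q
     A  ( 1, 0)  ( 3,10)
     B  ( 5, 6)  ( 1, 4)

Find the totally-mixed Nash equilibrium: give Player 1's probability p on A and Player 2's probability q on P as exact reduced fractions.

P1 indiff ⇒ q·1+(1-q)·3 = q·5+(1-q)·1 ⇒ q(-4) = (1-q)(-2) ⇒ q = 1/3
P2 indiff ⇒ p·0+(1-p)·6 = p·10+(1-p)·4 ⇒ p(-10) = (1-p)(-2) ⇒ p = 1/6

(p,q) = (1/6, 1/3)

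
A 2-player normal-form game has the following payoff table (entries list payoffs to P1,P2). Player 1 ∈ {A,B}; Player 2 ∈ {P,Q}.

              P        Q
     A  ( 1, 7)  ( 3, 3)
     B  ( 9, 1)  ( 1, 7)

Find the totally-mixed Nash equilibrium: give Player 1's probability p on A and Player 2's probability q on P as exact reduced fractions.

P1 indiff ⇒ q·1+(1-q)·3 = q·9+(1-q)·1 ⇒ q(-8) = (1-q)(-2) ⇒ q = 1/5
P2 indiff ⇒ p·7+(1-p)·1 = p·3+(1-p)·7 ⇒ p(4) = (1-p)(6) ⇒ p = 3/5

P1 mixes 3/5 on A; P2 mixes 1/5 on P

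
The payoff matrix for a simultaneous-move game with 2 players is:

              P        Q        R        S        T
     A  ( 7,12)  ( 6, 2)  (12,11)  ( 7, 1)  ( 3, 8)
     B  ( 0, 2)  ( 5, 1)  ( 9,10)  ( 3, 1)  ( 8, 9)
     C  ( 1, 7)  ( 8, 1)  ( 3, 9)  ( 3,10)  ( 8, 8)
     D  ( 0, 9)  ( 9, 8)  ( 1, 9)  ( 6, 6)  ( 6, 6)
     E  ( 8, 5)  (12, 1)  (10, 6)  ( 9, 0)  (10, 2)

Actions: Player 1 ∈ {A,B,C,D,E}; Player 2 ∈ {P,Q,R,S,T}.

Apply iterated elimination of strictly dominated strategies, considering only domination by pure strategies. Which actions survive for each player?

P1 drop B (E beats it: P:8>0 Q:12>5 R:10>9 S:9>3 T:10>8)
P1 drop C (E beats it: P:8>1 Q:12>8 R:10>3 S:9>3 T:10>8)
P1 drop D (E beats it: P:8>0 Q:12>9 R:10>1 S:9>6 T:10>6)
P2 drop Q (P beats it: A:12>2 E:5>1)
P2 drop S (P beats it: A:12>1 E:5>0)
P2 drop T (P beats it: A:12>8 E:5>2)
P1→{A,E} P2→{P,R}

Survivors P1:{A,E} P2:{P,R}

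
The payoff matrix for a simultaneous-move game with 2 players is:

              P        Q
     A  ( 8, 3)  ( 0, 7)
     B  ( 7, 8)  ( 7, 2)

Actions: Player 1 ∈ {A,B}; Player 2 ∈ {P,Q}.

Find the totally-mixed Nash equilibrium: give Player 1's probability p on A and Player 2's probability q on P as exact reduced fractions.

P1 indiff ⇒ q·8+(1-q)·0 = q·7+(1-q)·7 ⇒ q(1) = (1-q)(7) ⇒ q = 7/8
P2 indiff ⇒ p·3+(1-p)·8 = p·7+(1-p)·2 ⇒ p(-4) = (1-p)(-6) ⇒ p = 3/5

p=3/5, q=7/8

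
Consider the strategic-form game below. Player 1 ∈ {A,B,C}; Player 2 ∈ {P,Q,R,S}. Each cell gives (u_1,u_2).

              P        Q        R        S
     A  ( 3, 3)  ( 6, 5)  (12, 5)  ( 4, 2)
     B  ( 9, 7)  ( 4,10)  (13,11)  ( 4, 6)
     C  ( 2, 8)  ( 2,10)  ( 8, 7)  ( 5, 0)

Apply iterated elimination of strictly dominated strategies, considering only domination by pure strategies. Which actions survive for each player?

P2 drop P (Q beats it: A:5>3 B:10>7 C:10>8)
P2 drop S (Q beats it: A:5>2 B:10>6 C:10>0)
P1 drop C (A beats it: Q:6>2 R:12>8)
P1→{A,B} P2→{Q,R}

Remaining: P1:{A,B} P2:{Q,R}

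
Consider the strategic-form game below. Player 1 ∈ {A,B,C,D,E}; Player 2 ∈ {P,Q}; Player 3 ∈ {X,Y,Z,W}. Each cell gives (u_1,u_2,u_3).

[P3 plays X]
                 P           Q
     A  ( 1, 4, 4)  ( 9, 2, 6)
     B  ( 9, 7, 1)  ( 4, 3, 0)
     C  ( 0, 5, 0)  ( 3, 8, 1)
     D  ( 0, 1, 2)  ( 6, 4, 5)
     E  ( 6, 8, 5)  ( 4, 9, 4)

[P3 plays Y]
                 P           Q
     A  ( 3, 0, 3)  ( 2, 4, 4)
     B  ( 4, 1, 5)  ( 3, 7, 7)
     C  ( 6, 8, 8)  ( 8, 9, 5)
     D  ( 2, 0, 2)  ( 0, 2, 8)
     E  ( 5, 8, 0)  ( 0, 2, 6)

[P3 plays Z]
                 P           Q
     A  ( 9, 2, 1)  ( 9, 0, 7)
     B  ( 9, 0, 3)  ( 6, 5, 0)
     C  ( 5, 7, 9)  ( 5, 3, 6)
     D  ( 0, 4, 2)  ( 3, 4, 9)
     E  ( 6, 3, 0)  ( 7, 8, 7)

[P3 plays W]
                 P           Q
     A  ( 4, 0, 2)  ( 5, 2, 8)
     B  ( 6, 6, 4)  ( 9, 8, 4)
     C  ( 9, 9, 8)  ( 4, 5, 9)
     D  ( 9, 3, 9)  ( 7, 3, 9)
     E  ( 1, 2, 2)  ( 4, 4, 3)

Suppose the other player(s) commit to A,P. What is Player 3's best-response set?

argmax u_3 = {X}

u_3(X vs A,P) = 4
u_3(Y vs A,P) = 3
u_3(Z vs A,P) = 1
u_3(W vs A,P) = 2
max payoff 4 at {X}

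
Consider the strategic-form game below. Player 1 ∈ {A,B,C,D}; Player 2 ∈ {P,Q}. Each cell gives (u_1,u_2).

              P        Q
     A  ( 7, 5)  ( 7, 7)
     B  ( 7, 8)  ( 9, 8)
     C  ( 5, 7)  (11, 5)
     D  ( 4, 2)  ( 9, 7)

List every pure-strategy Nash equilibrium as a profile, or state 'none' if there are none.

(A,P): not NE [P2→Q gives 7>5]
(A,Q): not NE [P1→C gives 11>7]
(B,P): NE
(B,Q): not NE [P1→C gives 11>9]
(C,P): not NE [P1→B gives 7>5]
(C,Q): not NE [P2→P gives 7>5]
(D,P): not NE [P1→B gives 7>4; P2→Q gives 7>2]
(D,Q): not NE [P1→C gives 11>9]

PSNE = {(B,P)}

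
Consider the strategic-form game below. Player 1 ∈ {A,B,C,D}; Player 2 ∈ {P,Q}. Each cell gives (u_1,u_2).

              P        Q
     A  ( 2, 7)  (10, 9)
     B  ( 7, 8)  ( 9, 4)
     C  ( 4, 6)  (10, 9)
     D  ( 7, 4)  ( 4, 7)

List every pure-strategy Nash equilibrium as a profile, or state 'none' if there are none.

(A,P): not NE [P1→D gives 7>2; P2→Q gives 9>7]
(A,Q): NE
(B,P): NE
(B,Q): not NE [P1→C gives 10>9; P2→P gives 8>4]
(C,P): not NE [P1→D gives 7>4; P2→Q gives 9>6]
(C,Q): NE
(D,P): not NE [P2→Q gives 7>4]
(D,Q): not NE [P1→C gives 10>4]

Nash profiles: (A,Q), (B,P), (C,Q)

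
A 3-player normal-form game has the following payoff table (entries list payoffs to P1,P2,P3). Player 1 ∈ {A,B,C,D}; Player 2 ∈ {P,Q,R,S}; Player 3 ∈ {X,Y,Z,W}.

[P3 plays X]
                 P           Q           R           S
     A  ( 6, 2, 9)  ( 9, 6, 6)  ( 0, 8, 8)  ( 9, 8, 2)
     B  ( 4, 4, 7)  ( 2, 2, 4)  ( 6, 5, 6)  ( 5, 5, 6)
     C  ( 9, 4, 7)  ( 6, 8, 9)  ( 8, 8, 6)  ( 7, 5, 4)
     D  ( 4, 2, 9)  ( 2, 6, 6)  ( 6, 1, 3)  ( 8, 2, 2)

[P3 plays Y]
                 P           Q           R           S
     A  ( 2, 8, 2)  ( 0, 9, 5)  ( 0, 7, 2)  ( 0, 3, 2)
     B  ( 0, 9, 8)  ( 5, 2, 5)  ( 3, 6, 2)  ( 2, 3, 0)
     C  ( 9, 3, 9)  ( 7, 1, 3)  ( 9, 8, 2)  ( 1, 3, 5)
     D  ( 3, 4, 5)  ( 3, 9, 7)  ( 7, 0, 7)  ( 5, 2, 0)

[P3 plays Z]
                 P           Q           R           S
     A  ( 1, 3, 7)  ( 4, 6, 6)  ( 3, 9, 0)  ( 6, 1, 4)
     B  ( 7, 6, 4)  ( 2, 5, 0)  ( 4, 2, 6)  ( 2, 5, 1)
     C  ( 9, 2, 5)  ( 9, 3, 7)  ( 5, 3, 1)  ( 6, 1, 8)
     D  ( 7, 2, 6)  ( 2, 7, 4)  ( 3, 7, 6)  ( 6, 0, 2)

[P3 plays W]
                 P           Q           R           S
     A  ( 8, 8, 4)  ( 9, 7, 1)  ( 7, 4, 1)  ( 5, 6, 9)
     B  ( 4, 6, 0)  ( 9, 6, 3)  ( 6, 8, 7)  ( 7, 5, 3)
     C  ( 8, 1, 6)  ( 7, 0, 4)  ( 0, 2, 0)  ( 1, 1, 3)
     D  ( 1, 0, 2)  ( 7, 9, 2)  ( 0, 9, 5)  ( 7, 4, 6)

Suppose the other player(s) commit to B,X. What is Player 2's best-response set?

argmax u_2 = {R,S}

u_2(P vs B,X) = 4
u_2(Q vs B,X) = 2
u_2(R vs B,X) = 5
u_2(S vs B,X) = 5
max payoff 5 at {R,S}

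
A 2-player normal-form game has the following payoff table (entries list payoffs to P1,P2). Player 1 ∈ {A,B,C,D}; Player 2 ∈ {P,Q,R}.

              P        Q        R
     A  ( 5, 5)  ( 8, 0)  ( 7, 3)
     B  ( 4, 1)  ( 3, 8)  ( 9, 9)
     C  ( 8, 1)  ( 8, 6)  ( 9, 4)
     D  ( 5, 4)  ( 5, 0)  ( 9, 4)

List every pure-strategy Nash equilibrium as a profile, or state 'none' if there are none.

PSNE = {(B,R), (C,Q), (D,R)}

(A,P): not NE [P1→C gives 8>5]
(A,Q): not NE [P2→P gives 5>0]
(A,R): not NE [P1→D gives 9>7; P2→P gives 5>3]
(B,P): not NE [P1→C gives 8>4; P2→R gives 9>1]
(B,Q): not NE [P1→C gives 8>3; P2→R gives 9>8]
(B,R): NE
(C,P): not NE [P2→Q gives 6>1]
(C,Q): NE
(C,R): not NE [P2→Q gives 6>4]
(D,P): not NE [P1→C gives 8>5]
(D,Q): not NE [P1→C gives 8>5; P2→R gives 4>0]
(D,R): NE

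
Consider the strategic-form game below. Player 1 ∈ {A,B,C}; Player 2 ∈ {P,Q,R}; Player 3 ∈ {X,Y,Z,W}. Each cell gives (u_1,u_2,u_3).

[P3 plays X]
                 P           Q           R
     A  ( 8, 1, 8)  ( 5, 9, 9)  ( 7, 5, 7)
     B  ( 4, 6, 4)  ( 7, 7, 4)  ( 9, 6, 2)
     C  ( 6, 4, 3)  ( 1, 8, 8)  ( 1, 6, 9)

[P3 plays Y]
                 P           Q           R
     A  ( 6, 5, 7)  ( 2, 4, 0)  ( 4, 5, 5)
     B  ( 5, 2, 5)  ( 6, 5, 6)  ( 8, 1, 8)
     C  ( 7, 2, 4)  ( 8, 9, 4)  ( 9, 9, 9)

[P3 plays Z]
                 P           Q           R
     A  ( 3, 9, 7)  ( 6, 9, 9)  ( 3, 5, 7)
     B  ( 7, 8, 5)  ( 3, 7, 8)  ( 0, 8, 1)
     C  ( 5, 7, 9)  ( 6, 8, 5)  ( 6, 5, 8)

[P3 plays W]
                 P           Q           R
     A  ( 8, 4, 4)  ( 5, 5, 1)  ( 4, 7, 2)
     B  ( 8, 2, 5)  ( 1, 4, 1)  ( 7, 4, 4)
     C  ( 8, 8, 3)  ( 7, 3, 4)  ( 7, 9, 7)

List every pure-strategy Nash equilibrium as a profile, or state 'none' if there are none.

NE set: (A,Q,Z), (B,P,Z), (C,R,Y)

(A,P,X): not NE [P2→Q gives 9>1]
(A,P,Y): not NE [P1→C gives 7>6; P3→X gives 8>7]
(A,P,Z): not NE [P1→B gives 7>3; P3→X gives 8>7]
(A,P,W): not NE [P2→R gives 7>4; P3→X gives 8>4]
(A,Q,X): not NE [P1→B gives 7>5]
(A,Q,Y): not NE [P1→C gives 8>2; P2→R gives 5>4; P3→Z gives 9>0]
(A,Q,Z): NE
(A,Q,W): not NE [P1→C gives 7>5; P2→R gives 7>5; P3→Z gives 9>1]
(A,R,X): not NE [P1→B gives 9>7; P2→Q gives 9>5]
(A,R,Y): not NE [P1→C gives 9>4; P3→Z gives 7>5]
(A,R,Z): not NE [P1→C gives 6>3; P2→Q gives 9>5]
(A,R,W): not NE [P1→C gives 7>4; P3→Z gives 7>2]
(B,P,X): not NE [P1→A gives 8>4; P2→Q gives 7>6; P3→W gives 5>4]
(B,P,Y): not NE [P1→C gives 7>5; P2→Q gives 5>2]
(B,P,Z): NE
(B,P,W): not NE [P2→R gives 4>2]
(B,Q,X): not NE [P3→Z gives 8>4]
(B,Q,Y): not NE [P1→C gives 8>6; P3→Z gives 8>6]
(B,Q,Z): not NE [P1→C gives 6>3; P2→R gives 8>7]
(B,Q,W): not NE [P1→C gives 7>1; P3→Z gives 8>1]
(B,R,X): not NE [P2→Q gives 7>6; P3→Y gives 8>2]
(B,R,Y): not NE [P1→C gives 9>8; P2→Q gives 5>1]
(B,R,Z): not NE [P1→C gives 6>0; P3→Y gives 8>1]
(B,R,W): not NE [P3→Y gives 8>4]
(C,P,X): not NE [P1→A gives 8>6; P2→Q gives 8>4; P3→Z gives 9>3]
(C,P,Y): not NE [P2→R gives 9>2; P3→Z gives 9>4]
(C,P,Z): not NE [P1→B gives 7>5; P2→Q gives 8>7]
(C,P,W): not NE [P2→R gives 9>8; P3→Z gives 9>3]
(C,Q,X): not NE [P1→B gives 7>1]
(C,Q,Y): not NE [P3→X gives 8>4]
(C,Q,Z): not NE [P3→X gives 8>5]
(C,Q,W): not NE [P2→R gives 9>3; P3→X gives 8>4]
(C,R,X): not NE [P1→B gives 9>1; P2→Q gives 8>6]
(C,R,Y): NE
(C,R,Z): not NE [P2→Q gives 8>5; P3→Y gives 9>8]
(C,R,W): not NE [P3→Y gives 9>7]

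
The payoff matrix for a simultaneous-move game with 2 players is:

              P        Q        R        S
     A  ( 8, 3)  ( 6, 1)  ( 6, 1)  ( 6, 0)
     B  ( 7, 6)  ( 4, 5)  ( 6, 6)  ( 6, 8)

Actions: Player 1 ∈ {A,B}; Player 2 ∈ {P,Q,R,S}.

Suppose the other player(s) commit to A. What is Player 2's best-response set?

argmax u_2 = {P}

u_2(P vs A) = 3
u_2(Q vs A) = 1
u_2(R vs A) = 1
u_2(S vs A) = 0
max payoff 3 at {P}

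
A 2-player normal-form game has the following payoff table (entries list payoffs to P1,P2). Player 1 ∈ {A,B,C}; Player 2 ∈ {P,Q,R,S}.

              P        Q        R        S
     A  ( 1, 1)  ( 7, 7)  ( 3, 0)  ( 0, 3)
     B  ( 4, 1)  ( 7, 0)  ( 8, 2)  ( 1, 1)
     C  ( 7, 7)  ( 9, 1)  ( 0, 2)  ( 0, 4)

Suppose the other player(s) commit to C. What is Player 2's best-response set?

P2 best: {P}

u_2(P vs C) = 7
u_2(Q vs C) = 1
u_2(R vs C) = 2
u_2(S vs C) = 4
max payoff 7 at {P}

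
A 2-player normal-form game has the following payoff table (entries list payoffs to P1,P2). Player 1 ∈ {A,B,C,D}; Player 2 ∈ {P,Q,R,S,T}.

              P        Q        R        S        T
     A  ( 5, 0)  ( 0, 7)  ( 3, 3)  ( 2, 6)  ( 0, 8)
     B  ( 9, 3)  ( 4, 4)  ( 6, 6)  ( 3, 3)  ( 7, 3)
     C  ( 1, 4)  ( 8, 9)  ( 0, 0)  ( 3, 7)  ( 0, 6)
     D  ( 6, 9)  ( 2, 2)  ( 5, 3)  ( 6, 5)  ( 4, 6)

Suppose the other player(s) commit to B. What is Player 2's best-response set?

u_2(P vs B) = 3
u_2(Q vs B) = 4
u_2(R vs B) = 6
u_2(S vs B) = 3
u_2(T vs B) = 3
max payoff 6 at {R}

P2 best: {R}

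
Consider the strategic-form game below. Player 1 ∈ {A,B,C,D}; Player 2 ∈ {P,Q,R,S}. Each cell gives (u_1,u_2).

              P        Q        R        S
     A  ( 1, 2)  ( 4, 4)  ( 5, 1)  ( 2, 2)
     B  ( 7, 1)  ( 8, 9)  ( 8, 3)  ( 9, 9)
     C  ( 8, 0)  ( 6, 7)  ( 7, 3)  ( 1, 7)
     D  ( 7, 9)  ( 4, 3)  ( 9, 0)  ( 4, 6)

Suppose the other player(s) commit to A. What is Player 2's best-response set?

u_2(P vs A) = 2
u_2(Q vs A) = 4
u_2(R vs A) = 1
u_2(S vs A) = 2
max payoff 4 at {Q}

argmax u_2 = {Q}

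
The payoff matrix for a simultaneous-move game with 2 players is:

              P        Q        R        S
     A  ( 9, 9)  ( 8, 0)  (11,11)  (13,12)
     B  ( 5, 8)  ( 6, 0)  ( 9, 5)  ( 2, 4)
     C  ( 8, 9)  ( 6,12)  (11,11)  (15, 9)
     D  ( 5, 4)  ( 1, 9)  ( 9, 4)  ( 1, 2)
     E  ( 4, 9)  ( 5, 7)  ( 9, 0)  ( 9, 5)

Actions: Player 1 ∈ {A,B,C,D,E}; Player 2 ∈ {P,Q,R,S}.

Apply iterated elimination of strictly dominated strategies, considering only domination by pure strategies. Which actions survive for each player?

Remaining: P1:{A,C} P2:{Q,R,S}

P1 drop B (A beats it: P:9>5 Q:8>6 R:11>9 S:13>2)
P1 drop D (A beats it: P:9>5 Q:8>1 R:11>9 S:13>1)
P1 drop E (A beats it: P:9>4 Q:8>5 R:11>9 S:13>9)
P2 drop P (R beats it: A:11>9 C:11>9)
P1→{A,C} P2→{Q,R,S}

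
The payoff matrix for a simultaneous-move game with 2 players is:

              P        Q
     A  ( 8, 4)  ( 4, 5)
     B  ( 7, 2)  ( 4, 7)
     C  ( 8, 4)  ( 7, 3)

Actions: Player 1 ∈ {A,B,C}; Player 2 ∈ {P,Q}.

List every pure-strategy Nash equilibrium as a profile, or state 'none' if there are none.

PSNE = {(C,P)}

(A,P): not NE [P2→Q gives 5>4]
(A,Q): not NE [P1→C gives 7>4]
(B,P): not NE [P1→C gives 8>7; P2→Q gives 7>2]
(B,Q): not NE [P1→C gives 7>4]
(C,P): NE
(C,Q): not NE [P2→P gives 4>3]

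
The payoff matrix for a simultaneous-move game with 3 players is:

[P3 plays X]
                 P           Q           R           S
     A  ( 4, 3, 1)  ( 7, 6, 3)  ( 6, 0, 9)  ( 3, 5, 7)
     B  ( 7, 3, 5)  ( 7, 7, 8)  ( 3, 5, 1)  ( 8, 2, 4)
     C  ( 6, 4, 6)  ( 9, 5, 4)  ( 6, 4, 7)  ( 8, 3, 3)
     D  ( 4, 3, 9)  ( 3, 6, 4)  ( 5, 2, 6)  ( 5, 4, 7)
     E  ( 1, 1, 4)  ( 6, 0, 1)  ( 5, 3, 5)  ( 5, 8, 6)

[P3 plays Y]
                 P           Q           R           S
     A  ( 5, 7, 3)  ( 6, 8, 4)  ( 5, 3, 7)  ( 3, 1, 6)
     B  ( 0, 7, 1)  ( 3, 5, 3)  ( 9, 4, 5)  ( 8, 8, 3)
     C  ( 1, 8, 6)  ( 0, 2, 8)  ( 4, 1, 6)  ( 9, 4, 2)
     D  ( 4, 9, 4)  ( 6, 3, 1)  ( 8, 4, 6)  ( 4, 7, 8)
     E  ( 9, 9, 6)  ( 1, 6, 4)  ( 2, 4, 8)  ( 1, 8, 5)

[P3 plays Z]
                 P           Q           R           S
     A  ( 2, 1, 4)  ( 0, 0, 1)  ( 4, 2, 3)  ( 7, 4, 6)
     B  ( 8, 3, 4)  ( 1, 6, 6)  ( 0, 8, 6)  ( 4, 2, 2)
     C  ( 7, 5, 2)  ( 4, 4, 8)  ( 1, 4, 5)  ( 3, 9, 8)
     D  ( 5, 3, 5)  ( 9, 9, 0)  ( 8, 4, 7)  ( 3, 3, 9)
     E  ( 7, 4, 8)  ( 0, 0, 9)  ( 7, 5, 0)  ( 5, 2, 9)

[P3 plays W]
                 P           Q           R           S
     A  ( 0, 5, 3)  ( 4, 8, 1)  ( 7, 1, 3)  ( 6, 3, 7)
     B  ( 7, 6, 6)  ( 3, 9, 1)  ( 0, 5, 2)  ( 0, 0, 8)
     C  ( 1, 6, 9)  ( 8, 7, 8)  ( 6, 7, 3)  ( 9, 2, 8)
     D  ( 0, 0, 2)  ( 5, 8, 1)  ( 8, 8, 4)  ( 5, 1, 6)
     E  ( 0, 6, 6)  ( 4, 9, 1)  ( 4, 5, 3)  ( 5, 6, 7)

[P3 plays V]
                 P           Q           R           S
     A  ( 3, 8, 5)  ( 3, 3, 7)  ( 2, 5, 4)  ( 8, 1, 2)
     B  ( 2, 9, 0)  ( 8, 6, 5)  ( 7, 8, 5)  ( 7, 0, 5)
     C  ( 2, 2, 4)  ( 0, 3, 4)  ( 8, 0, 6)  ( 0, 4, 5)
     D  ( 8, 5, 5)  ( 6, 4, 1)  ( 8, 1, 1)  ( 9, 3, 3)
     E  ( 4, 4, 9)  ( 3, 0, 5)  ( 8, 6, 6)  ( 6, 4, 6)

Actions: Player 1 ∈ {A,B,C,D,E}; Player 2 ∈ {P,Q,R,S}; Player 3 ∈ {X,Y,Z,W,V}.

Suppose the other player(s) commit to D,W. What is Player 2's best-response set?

BR_2 = {Q,R}

u_2(P vs D,W) = 0
u_2(Q vs D,W) = 8
u_2(R vs D,W) = 8
u_2(S vs D,W) = 1
max payoff 8 at {Q,R}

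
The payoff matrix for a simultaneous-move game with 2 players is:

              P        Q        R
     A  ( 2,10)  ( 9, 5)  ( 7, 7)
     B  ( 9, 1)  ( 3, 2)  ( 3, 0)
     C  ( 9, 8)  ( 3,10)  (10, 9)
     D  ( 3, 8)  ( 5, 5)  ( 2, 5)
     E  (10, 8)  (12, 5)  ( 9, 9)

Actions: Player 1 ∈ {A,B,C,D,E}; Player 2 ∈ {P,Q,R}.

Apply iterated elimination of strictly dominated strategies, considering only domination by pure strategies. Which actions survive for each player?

IESDS → P1:{C,E} P2:{Q,R}

P1 drop A (E beats it: P:10>2 Q:12>9 R:9>7)
P1 drop B (E beats it: P:10>9 Q:12>3 R:9>3)
P1 drop D (E beats it: P:10>3 Q:12>5 R:9>2)
P2 drop P (R beats it: C:9>8 E:9>8)
P1→{C,E} P2→{Q,R}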